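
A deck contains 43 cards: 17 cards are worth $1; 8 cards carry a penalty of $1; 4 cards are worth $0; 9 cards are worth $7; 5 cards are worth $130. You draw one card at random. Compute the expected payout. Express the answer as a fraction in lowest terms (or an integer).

E[payout] = (17/43)·1 + (8/43)·(-1) + (4/43)·0 + (9/43)·7 + (5/43)·130 = 722/43

722/43 dollars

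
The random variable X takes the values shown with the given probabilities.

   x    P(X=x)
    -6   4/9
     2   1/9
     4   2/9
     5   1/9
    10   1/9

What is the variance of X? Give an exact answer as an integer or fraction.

2744/81

E[X] = (4/9)·(-6) + (1/9)·2 + (2/9)·4 + (1/9)·5 + (1/9)·10 = 1/9
E[X²] = (4/9)·36 + (1/9)·4 + (2/9)·16 + (1/9)·25 + (1/9)·100 = 305/9
Var(X) = 305/9 − (1/9)² = 2744/81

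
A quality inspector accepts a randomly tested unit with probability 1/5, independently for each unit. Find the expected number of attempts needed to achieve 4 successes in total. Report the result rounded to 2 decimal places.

20.00

By linearity (sum of 4 independent geometric waits), E[trials] = 4/p = 4/(1/5) = 20.
≈ 20.00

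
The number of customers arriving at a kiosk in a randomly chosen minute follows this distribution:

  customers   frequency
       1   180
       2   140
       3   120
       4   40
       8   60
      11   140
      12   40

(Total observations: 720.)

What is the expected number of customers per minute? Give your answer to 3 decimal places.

4.833

Total = 720, so P(customers=1) = 180/720, etc.
E[X] = (1/4)·1 + (7/36)·2 + (1/6)·3 + (1/18)·4 + (1/12)·8 + (7/36)·11 + (1/18)·12
     = 29/6 ≈ 4.833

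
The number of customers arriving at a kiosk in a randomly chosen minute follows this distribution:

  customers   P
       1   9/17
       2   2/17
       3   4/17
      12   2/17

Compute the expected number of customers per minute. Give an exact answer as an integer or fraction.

E[X] = (9/17)·1 + (2/17)·2 + (4/17)·3 + (2/17)·12
     = 49/17

49/17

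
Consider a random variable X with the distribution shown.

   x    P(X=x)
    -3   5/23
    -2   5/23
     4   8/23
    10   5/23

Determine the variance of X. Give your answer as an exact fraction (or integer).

12690/529

E[X] = (5/23)·(-3) + (5/23)·(-2) + (8/23)·4 + (5/23)·10 = 57/23
E[X²] = (5/23)·9 + (5/23)·4 + (8/23)·16 + (5/23)·100 = 693/23
Var(X) = 693/23 − (57/23)² = 12690/529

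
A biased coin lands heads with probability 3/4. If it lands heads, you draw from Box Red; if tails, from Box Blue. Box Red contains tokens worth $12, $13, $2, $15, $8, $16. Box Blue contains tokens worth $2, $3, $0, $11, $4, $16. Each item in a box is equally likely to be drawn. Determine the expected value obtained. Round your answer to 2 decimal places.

$9.75

E[X | Box Red] = (12 + 13 + 2 + 15 + 8 + 16)/6 = 11
E[X | Box Blue] = (2 + 3 + 0 + 11 + 4 + 16)/6 = 6
E[X] = (3/4)·11 + (1/4)·6 = 39/4 ≈ 9.75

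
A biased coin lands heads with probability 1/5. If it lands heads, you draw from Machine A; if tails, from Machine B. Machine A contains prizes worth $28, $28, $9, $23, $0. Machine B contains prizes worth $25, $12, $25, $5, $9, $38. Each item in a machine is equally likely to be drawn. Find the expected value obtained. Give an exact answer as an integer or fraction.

E[X | Machine A] = (28 + 28 + 9 + 23 + 0)/5 = 88/5
E[X | Machine B] = (25 + 12 + 25 + 5 + 9 + 38)/6 = 19
E[X] = (1/5)·88/5 + (4/5)·19 = 468/25

468/25 dollars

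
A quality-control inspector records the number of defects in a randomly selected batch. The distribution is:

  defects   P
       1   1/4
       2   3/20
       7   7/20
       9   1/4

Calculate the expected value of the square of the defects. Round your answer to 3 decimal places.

38.250

E[X²] = (1/4)·1 + (3/20)·4 + (7/20)·49 + (1/4)·81
     = 153/4 ≈ 38.250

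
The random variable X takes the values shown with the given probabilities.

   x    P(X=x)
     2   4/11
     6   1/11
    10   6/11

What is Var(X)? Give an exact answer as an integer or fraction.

E[X] = (4/11)·2 + (1/11)·6 + (6/11)·10 = 74/11
E[X²] = (4/11)·4 + (1/11)·36 + (6/11)·100 = 652/11
Var(X) = 652/11 − (74/11)² = 1696/121

1696/121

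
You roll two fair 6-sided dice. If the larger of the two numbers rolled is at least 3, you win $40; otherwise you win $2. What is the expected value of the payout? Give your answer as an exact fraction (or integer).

322/9 dollars

E[payout] = (1/9)·2 + (8/9)·40 = 322/9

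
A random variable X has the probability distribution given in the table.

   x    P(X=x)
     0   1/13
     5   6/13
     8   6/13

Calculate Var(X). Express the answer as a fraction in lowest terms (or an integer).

E[X] = (1/13)·0 + (6/13)·5 + (6/13)·8 = 6
E[X²] = (1/13)·0 + (6/13)·25 + (6/13)·64 = 534/13
Var(X) = 534/13 − (6)² = 66/13

66/13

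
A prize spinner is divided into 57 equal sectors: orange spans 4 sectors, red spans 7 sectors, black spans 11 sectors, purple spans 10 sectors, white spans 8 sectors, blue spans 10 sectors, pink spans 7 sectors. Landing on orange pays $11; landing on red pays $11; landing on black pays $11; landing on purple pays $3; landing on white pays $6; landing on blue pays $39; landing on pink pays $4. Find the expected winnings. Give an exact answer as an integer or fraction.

E[payout] = (4/57)·11 + (7/57)·11 + (11/57)·11 + (10/57)·3 + (8/57)·6 + (10/57)·39 + (7/57)·4 = 246/19

246/19 dollars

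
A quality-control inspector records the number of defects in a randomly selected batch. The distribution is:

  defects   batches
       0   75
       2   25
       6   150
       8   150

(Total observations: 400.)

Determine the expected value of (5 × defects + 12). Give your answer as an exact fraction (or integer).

311/8

Total = 400, so P(defects=0) = 75/400, etc.
E[5x+12] = (3/16)·12 + (1/16)·22 + (3/8)·42 + (3/8)·52
     = 311/8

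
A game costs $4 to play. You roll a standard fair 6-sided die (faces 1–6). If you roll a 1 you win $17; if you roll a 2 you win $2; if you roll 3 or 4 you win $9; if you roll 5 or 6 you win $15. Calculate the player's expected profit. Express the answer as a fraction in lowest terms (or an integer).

E[payout] = (1/6)·2 + (1/3)·9 + (1/3)·15 + (1/6)·17 = 67/6
Expected profit = 67/6 − 4 = 43/6

43/6 dollars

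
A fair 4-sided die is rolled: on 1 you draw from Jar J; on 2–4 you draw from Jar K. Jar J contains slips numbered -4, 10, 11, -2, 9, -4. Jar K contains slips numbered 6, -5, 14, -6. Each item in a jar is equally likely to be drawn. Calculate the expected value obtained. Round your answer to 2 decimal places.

2.52

E[X | Jar J] = (-4 + 10 + 11 − 2 + 9 − 4)/6 = 10/3
E[X | Jar K] = (6 − 5 + 14 − 6)/4 = 9/4
E[X] = (1/4)·10/3 + (3/4)·9/4 = 121/48 ≈ 2.52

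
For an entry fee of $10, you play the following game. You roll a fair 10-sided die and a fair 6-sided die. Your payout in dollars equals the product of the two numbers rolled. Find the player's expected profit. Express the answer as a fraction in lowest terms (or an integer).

Distribution of the product of the two numbers rolled: 1 w.p. 1/60, 2 w.p. 1/30, 3 w.p. 1/30, 4 w.p. 1/20, 5 w.p. 1/30, 6 w.p. 1/15, …
E[payout] = (1/60)·1 + (1/30)·2 + (1/30)·3 + (1/20)·4 + (1/30)·5 + (1/15)·6 + (1/60)·7 + (1/20)·8 + (1/30)·9 + (1/20)·10 + (1/15)·12 + (1/60)·14 + (1/30)·15 + (1/30)·16 + (1/20)·18 + (1/20)·20 + (1/60)·21 + (1/20)·24 + (1/60)·25 + (1/60)·27 + (1/60)·28 + (1/20)·30 + (1/60)·32 + (1/60)·35 + (1/30)·36 + (1/30)·40 + (1/60)·42 + (1/60)·45 + (1/60)·48 + (1/60)·50 + (1/60)·54 + (1/60)·60 = 77/4
Expected profit = 77/4 − 10 = 37/4

37/4 dollars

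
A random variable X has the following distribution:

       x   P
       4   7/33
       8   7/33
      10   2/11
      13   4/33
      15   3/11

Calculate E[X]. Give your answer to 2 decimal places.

10.03

E[X] = (7/33)·4 + (7/33)·8 + (2/11)·10 + (4/33)·13 + (3/11)·15
     = 331/33 ≈ 10.03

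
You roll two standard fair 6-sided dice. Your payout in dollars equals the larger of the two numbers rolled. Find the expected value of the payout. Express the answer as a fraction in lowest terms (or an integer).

Distribution of the larger of the two numbers rolled: 1 w.p. 1/36, 2 w.p. 1/12, 3 w.p. 5/36, 4 w.p. 7/36, 5 w.p. 1/4, 6 w.p. 11/36
E[payout] = (1/36)·1 + (1/12)·2 + (5/36)·3 + (7/36)·4 + (1/4)·5 + (11/36)·6 = 161/36

161/36 dollars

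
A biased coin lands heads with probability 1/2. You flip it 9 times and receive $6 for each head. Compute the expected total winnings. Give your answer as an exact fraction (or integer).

$27

E[#heads] = 9·1/2 = 9/2 (linearity over flips).
E[winnings] = 6·9/2 = 27.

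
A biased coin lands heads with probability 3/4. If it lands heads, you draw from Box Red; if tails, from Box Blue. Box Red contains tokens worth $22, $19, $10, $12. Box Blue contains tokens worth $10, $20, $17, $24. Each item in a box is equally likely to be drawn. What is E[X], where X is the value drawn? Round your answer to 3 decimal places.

$16.250

E[X | Box Red] = (22 + 19 + 10 + 12)/4 = 63/4
E[X | Box Blue] = (10 + 20 + 17 + 24)/4 = 71/4
E[X] = (3/4)·63/4 + (1/4)·71/4 = 65/4 ≈ 16.250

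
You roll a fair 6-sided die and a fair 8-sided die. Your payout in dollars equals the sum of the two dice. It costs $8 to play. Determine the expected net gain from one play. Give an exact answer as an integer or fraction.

$0

Distribution of the sum of the two dice: 2 w.p. 1/48, 3 w.p. 1/24, 4 w.p. 1/16, 5 w.p. 1/12, 6 w.p. 5/48, 7 w.p. 1/8, …
E[payout] = (1/48)·2 + (1/24)·3 + (1/16)·4 + (1/12)·5 + (5/48)·6 + (1/8)·7 + (1/8)·8 + (1/8)·9 + (5/48)·10 + (1/12)·11 + (1/16)·12 + (1/24)·13 + (1/48)·14 = 8
Expected profit = 8 − 8 = 0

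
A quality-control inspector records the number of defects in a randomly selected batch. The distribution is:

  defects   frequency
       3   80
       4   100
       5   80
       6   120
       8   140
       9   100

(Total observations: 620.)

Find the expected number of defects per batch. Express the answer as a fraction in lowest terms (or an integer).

189/31

Total = 620, so P(defects=3) = 80/620, etc.
E[X] = (4/31)·3 + (5/31)·4 + (4/31)·5 + (6/31)·6 + (7/31)·8 + (5/31)·9
     = 189/31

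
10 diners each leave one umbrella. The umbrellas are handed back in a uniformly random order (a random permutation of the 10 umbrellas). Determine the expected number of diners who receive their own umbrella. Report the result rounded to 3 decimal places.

1.000

Let Xᵢ = 1 if person i gets their own umbrella. For each i, P(Xᵢ=1) = 1/10.
By linearity of expectation, E[X₁+…+X_10] = 10·(1/10) = 1.
≈ 1.000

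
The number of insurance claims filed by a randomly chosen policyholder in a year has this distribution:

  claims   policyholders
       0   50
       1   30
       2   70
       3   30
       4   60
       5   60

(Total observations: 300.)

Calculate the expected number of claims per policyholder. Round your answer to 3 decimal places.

2.667

Total = 300, so P(claims=0) = 50/300, etc.
E[X] = (1/6)·0 + (1/10)·1 + (7/30)·2 + (1/10)·3 + (1/5)·4 + (1/5)·5
     = 8/3 ≈ 2.667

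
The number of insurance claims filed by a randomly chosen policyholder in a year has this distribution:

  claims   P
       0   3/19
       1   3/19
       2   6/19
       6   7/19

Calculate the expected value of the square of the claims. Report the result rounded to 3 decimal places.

E[X²] = (3/19)·0 + (3/19)·1 + (6/19)·4 + (7/19)·36
     = 279/19 ≈ 14.684

14.684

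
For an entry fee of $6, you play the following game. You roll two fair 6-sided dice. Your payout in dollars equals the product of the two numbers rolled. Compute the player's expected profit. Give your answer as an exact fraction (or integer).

Distribution of the product of the two numbers rolled: 1 w.p. 1/36, 2 w.p. 1/18, 3 w.p. 1/18, 4 w.p. 1/12, 5 w.p. 1/18, 6 w.p. 1/9, …
E[payout] = (1/36)·1 + (1/18)·2 + (1/18)·3 + (1/12)·4 + (1/18)·5 + (1/9)·6 + (1/18)·8 + (1/36)·9 + (1/18)·10 + (1/9)·12 + (1/18)·15 + (1/36)·16 + (1/18)·18 + (1/18)·20 + (1/18)·24 + (1/36)·25 + (1/18)·30 + (1/36)·36 = 49/4
Expected profit = 49/4 − 6 = 25/4

25/4 dollars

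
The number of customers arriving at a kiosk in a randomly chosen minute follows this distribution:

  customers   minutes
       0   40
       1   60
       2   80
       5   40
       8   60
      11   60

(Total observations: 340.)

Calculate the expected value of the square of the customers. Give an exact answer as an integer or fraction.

Total = 340, so P(customers=0) = 40/340, etc.
E[X²] = (2/17)·0 + (3/17)·1 + (4/17)·4 + (2/17)·25 + (3/17)·64 + (3/17)·121
     = 624/17

624/17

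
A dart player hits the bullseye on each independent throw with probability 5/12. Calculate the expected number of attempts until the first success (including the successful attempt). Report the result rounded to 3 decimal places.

For a geometric distribution, E[trials] = 1/p = 1/(5/12) = 12/5.
≈ 2.400

2.400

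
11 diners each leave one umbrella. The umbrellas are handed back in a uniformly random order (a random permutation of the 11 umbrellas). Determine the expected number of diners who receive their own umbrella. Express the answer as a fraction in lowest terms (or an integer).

Let Xᵢ = 1 if person i gets their own umbrella. For each i, P(Xᵢ=1) = 1/11.
By linearity of expectation, E[X₁+…+X_11] = 11·(1/11) = 1.

1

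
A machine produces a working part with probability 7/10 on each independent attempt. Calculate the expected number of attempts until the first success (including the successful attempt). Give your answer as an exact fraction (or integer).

For a geometric distribution, E[trials] = 1/p = 1/(7/10) = 10/7.

10/7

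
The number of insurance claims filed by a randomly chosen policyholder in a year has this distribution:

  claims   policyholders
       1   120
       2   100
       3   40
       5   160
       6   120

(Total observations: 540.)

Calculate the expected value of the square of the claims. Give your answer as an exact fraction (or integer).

Total = 540, so P(claims=1) = 120/540, etc.
E[X²] = (2/9)·1 + (5/27)·4 + (2/27)·9 + (8/27)·25 + (2/9)·36
     = 460/27

460/27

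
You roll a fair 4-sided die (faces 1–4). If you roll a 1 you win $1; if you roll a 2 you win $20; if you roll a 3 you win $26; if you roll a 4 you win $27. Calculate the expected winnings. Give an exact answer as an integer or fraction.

E[payout] = (1/4)·1 + (1/4)·20 + (1/4)·26 + (1/4)·27 = 37/2

37/2 dollars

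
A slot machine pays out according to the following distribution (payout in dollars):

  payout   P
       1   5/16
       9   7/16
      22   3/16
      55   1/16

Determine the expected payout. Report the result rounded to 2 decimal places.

E[X] = (5/16)·1 + (7/16)·9 + (3/16)·22 + (1/16)·55
     = 189/16 ≈ 11.81

$11.81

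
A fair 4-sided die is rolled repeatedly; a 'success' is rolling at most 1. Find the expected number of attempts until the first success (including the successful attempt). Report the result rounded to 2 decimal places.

4.00

For a geometric distribution, E[trials] = 1/p = 1/(1/4) = 4.
≈ 4.00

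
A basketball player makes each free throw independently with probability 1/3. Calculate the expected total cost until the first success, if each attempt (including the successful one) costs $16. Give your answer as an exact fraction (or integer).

$48

E[#attempts] = 1/p = 3; E[cost] = 16·3 = 48.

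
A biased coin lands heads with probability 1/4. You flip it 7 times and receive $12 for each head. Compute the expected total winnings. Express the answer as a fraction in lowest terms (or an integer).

$21

E[#heads] = 7·1/4 = 7/4 (linearity over flips).
E[winnings] = 12·7/4 = 21.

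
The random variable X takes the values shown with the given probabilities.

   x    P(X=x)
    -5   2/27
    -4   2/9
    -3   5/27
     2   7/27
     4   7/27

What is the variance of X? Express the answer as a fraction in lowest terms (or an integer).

E[X] = (2/27)·(-5) + (2/9)·(-4) + (5/27)·(-3) + (7/27)·2 + (7/27)·4 = -7/27
E[X²] = (2/27)·25 + (2/9)·16 + (5/27)·9 + (7/27)·4 + (7/27)·16 = 331/27
Var(X) = 331/27 − (-7/27)² = 8888/729

8888/729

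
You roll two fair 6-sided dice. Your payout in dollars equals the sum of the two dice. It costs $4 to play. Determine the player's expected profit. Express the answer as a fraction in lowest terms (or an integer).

$3

Distribution of the sum of the two dice: 2 w.p. 1/36, 3 w.p. 1/18, 4 w.p. 1/12, 5 w.p. 1/9, 6 w.p. 5/36, 7 w.p. 1/6, …
E[payout] = (1/36)·2 + (1/18)·3 + (1/12)·4 + (1/9)·5 + (5/36)·6 + (1/6)·7 + (5/36)·8 + (1/9)·9 + (1/12)·10 + (1/18)·11 + (1/36)·12 = 7
Expected profit = 7 − 4 = 3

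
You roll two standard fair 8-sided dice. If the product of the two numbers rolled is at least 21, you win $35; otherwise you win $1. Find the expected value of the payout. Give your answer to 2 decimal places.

$14.81

E[payout] = (19/32)·1 + (13/32)·35 = 237/16
≈ $14.81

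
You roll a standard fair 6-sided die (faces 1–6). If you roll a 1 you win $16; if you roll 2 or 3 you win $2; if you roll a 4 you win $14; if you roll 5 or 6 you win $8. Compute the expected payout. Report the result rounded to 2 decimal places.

E[payout] = (1/3)·2 + (1/3)·8 + (1/6)·14 + (1/6)·16 = 25/3
≈ $8.33

$8.33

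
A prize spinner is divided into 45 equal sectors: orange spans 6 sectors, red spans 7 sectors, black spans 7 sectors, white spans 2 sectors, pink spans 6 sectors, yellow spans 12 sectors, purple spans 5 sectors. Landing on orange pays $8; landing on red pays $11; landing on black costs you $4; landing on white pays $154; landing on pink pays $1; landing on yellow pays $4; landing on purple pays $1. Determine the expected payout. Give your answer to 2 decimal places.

E[payout] = (6/45)·8 + (7/45)·11 + (7/45)·(-4) + (2/45)·154 + (6/45)·1 + (12/45)·4 + (5/45)·1 = 464/45
≈ $10.31

$10.31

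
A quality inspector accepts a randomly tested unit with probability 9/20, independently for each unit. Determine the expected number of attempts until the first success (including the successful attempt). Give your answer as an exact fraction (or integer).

For a geometric distribution, E[trials] = 1/p = 1/(9/20) = 20/9.

20/9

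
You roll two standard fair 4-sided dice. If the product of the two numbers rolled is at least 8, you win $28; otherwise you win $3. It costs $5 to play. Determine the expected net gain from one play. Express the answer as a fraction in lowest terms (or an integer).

59/8 dollars

E[payout] = (5/8)·3 + (3/8)·28 = 99/8
Expected profit = 99/8 − 5 = 59/8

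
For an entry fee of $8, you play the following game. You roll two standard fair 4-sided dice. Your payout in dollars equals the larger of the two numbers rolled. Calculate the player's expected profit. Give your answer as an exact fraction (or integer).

Distribution of the larger of the two numbers rolled: 1 w.p. 1/16, 2 w.p. 3/16, 3 w.p. 5/16, 4 w.p. 7/16
E[payout] = (1/16)·1 + (3/16)·2 + (5/16)·3 + (7/16)·4 = 25/8
Expected profit = 25/8 − 8 = -39/8

-39/8 dollars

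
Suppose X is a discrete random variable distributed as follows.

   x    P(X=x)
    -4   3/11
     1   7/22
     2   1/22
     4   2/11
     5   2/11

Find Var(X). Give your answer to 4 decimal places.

11.4070

E[X] = (3/11)·(-4) + (7/22)·1 + (1/22)·2 + (2/11)·4 + (2/11)·5 = 21/22
E[X²] = (3/11)·16 + (7/22)·1 + (1/22)·4 + (2/11)·16 + (2/11)·25 = 271/22
Var(X) = 271/22 − (21/22)² = 5521/484 ≈ 11.4070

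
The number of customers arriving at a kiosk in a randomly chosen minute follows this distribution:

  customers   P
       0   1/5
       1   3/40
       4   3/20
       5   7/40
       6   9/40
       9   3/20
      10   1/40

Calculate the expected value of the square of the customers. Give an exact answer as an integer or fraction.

E[X²] = (1/5)·0 + (3/40)·1 + (3/20)·16 + (7/40)·25 + (9/40)·36 + (3/20)·81 + (1/40)·100
     = 148/5

148/5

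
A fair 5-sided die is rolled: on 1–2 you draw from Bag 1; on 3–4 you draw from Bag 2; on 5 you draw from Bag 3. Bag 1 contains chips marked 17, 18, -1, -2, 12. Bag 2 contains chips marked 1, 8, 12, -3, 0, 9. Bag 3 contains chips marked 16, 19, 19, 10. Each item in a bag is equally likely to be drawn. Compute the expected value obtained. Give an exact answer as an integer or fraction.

213/25

E[X | Bag 1] = (17 + 18 − 1 − 2 + 12)/5 = 44/5
E[X | Bag 2] = (1 + 8 + 12 − 3 + 0 + 9)/6 = 9/2
E[X | Bag 3] = (16 + 19 + 19 + 10)/4 = 16
E[X] = (2/5)·44/5 + (2/5)·9/2 + (1/5)·16 = 213/25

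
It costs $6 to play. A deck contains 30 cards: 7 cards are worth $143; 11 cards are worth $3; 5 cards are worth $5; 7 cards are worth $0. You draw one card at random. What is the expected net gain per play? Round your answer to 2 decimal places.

E[payout] = (7/30)·143 + (11/30)·3 + (5/30)·5 + (7/30)·0 = 353/10
Expected profit = 353/10 − 6 = 293/10 ≈ $29.30

$29.30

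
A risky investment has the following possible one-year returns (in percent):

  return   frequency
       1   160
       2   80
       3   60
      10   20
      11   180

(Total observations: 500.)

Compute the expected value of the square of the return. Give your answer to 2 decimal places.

Total = 500, so P(return=1) = 160/500, etc.
E[X²] = (8/25)·1 + (4/25)·4 + (3/25)·9 + (1/25)·100 + (9/25)·121
     = 248/5 ≈ 49.60

49.60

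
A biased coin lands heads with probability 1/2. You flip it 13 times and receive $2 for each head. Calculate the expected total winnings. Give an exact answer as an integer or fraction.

E[#heads] = 13·1/2 = 13/2 (linearity over flips).
E[winnings] = 2·13/2 = 13.

$13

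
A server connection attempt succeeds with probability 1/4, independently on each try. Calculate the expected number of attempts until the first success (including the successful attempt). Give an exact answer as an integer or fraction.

4

For a geometric distribution, E[trials] = 1/p = 1/(1/4) = 4.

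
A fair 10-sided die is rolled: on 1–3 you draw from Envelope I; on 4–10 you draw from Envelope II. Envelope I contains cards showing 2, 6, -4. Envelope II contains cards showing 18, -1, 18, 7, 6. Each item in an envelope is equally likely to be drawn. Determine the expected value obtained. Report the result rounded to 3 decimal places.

7.120

E[X | Envelope I] = (2 + 6 − 4)/3 = 4/3
E[X | Envelope II] = (18 − 1 + 18 + 7 + 6)/5 = 48/5
E[X] = (3/10)·4/3 + (7/10)·48/5 = 178/25 ≈ 7.120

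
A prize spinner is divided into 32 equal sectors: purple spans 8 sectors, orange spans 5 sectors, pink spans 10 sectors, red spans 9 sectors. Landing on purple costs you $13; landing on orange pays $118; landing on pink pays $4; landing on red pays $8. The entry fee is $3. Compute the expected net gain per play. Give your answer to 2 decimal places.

$15.69

E[payout] = (8/32)·(-13) + (5/32)·118 + (10/32)·4 + (9/32)·8 = 299/16
Expected profit = 299/16 − 3 = 251/16 ≈ $15.69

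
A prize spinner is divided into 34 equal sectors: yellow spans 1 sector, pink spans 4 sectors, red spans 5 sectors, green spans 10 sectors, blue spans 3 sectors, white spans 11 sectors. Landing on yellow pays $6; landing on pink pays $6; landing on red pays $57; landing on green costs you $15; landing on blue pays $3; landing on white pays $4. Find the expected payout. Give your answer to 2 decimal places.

E[payout] = (1/34)·6 + (4/34)·6 + (5/34)·57 + (10/34)·(-15) + (3/34)·3 + (11/34)·4 = 109/17
≈ $6.41

$6.41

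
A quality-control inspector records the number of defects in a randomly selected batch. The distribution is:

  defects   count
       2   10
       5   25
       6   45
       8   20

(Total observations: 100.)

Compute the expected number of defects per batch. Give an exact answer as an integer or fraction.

Total = 100, so P(defects=2) = 10/100, etc.
E[X] = (1/10)·2 + (1/4)·5 + (9/20)·6 + (1/5)·8
     = 23/4

23/4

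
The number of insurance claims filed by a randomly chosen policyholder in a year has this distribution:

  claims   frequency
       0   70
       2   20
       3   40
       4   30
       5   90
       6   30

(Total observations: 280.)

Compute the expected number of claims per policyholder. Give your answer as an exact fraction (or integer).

Total = 280, so P(claims=0) = 70/280, etc.
E[X] = (1/4)·0 + (1/14)·2 + (1/7)·3 + (3/28)·4 + (9/28)·5 + (3/28)·6
     = 13/4

13/4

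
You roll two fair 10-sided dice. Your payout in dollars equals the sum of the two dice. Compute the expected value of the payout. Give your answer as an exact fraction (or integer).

$11

Distribution of the sum of the two dice: 2 w.p. 1/100, 3 w.p. 1/50, 4 w.p. 3/100, 5 w.p. 1/25, 6 w.p. 1/20, 7 w.p. 3/50, …
E[payout] = (1/100)·2 + (1/50)·3 + (3/100)·4 + (1/25)·5 + (1/20)·6 + (3/50)·7 + (7/100)·8 + (2/25)·9 + (9/100)·10 + (1/10)·11 + (9/100)·12 + (2/25)·13 + (7/100)·14 + (3/50)·15 + (1/20)·16 + (1/25)·17 + (3/100)·18 + (1/50)·19 + (1/100)·20 = 11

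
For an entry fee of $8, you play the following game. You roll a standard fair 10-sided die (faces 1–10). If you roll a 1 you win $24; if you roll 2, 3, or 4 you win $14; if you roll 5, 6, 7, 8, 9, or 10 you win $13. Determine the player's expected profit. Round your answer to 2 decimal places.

$6.40

E[payout] = (3/5)·13 + (3/10)·14 + (1/10)·24 = 72/5
Expected profit = 72/5 − 8 = 32/5 ≈ $6.40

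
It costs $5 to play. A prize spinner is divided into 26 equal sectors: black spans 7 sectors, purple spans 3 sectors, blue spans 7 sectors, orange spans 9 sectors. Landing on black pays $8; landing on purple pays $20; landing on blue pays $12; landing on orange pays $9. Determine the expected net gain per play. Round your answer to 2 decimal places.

$5.81

E[payout] = (7/26)·8 + (3/26)·20 + (7/26)·12 + (9/26)·9 = 281/26
Expected profit = 281/26 − 5 = 151/26 ≈ $5.81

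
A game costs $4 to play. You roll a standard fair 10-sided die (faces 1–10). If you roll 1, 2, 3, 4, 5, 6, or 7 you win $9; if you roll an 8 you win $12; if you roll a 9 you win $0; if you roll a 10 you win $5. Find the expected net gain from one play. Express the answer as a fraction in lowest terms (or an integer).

$4

E[payout] = (1/10)·0 + (1/10)·5 + (7/10)·9 + (1/10)·12 = 8
Expected profit = 8 − 4 = 4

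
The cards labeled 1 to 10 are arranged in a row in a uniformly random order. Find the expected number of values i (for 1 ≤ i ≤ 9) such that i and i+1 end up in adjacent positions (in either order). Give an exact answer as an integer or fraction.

9/5

For each i ∈ {1,…,9}, let Xᵢ = 1 if i and i+1 are adjacent. P(Xᵢ=1) = 2·(10−1)!/10! = 2/10.
By linearity, E[ΣXᵢ] = (9)·(2/10) = 9/5.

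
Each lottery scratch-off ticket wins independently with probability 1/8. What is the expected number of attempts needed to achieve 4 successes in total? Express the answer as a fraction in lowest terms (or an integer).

32

By linearity (sum of 4 independent geometric waits), E[trials] = 4/p = 4/(1/8) = 32.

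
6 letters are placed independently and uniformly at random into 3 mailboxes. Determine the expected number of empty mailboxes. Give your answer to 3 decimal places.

Let Xⱼ=1 if mailbox j is empty. P(Xⱼ=1) = ((3-1)/3)^6 = 64/729.
By linearity, E[#empty] = 3·64/729 = 64/243.
≈ 0.263

0.263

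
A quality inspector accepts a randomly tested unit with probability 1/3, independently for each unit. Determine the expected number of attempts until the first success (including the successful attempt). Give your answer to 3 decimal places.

3.000

For a geometric distribution, E[trials] = 1/p = 1/(1/3) = 3.
≈ 3.000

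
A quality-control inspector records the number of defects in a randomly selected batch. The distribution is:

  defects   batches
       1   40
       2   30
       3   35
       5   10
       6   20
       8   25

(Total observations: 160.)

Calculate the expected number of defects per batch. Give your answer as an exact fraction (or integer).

Total = 160, so P(defects=1) = 40/160, etc.
E[X] = (1/4)·1 + (3/16)·2 + (7/32)·3 + (1/16)·5 + (1/8)·6 + (5/32)·8
     = 115/32

115/32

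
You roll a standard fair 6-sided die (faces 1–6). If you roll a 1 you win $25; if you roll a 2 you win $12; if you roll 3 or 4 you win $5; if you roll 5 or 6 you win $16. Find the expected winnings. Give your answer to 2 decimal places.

E[payout] = (1/3)·5 + (1/6)·12 + (1/3)·16 + (1/6)·25 = 79/6
≈ $13.17

$13.17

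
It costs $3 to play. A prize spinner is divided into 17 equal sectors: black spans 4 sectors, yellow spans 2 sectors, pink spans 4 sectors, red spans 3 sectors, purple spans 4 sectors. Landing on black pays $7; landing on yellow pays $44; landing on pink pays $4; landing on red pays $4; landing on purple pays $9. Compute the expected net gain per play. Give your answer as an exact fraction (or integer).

E[payout] = (4/17)·7 + (2/17)·44 + (4/17)·4 + (3/17)·4 + (4/17)·9 = 180/17
Expected profit = 180/17 − 3 = 129/17

129/17 dollars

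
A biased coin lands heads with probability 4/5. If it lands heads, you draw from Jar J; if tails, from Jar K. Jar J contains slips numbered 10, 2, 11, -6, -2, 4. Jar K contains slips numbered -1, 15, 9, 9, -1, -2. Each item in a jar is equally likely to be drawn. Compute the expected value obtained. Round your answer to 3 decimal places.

E[X | Jar J] = (10 + 2 + 11 − 6 − 2 + 4)/6 = 19/6
E[X | Jar K] = (-1 + 15 + 9 + 9 − 1 − 2)/6 = 29/6
E[X] = (4/5)·19/6 + (1/5)·29/6 = 7/2 ≈ 3.500

3.500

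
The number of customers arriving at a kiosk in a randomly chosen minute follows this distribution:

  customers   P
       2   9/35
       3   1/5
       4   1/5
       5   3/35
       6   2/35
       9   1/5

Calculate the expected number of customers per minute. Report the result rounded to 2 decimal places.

E[X] = (9/35)·2 + (1/5)·3 + (1/5)·4 + (3/35)·5 + (2/35)·6 + (1/5)·9
     = 157/35 ≈ 4.49

4.49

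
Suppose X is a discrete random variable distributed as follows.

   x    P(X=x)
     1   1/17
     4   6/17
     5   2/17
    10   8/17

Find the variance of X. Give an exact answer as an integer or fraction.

E[X] = (1/17)·1 + (6/17)·4 + (2/17)·5 + (8/17)·10 = 115/17
E[X²] = (1/17)·1 + (6/17)·16 + (2/17)·25 + (8/17)·100 = 947/17
Var(X) = 947/17 − (115/17)² = 2874/289

2874/289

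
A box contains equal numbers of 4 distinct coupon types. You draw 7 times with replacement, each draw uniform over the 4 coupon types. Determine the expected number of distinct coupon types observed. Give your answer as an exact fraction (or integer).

Let Xⱼ=1 if type j appears at least once. P(Xⱼ=1) = 1 − ((4−1)/4)^7 = 14197/16384.
E[#distinct] = 4·14197/16384 = 14197/4096.

14197/4096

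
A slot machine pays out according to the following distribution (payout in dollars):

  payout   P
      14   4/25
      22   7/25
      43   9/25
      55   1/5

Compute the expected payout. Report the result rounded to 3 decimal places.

E[X] = (4/25)·14 + (7/25)·22 + (9/25)·43 + (1/5)·55
     = 872/25 ≈ 34.880

$34.880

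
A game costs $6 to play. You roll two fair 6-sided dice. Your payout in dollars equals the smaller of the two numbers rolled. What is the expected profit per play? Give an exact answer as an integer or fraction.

-125/36 dollars

Distribution of the smaller of the two numbers rolled: 1 w.p. 11/36, 2 w.p. 1/4, 3 w.p. 7/36, 4 w.p. 5/36, 5 w.p. 1/12, 6 w.p. 1/36
E[payout] = (11/36)·1 + (1/4)·2 + (7/36)·3 + (5/36)·4 + (1/12)·5 + (1/36)·6 = 91/36
Expected profit = 91/36 − 6 = -125/36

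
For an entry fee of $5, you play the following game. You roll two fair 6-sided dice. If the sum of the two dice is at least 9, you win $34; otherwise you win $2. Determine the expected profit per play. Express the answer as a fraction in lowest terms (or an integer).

53/9 dollars

E[payout] = (13/18)·2 + (5/18)·34 = 98/9
Expected profit = 98/9 − 5 = 53/9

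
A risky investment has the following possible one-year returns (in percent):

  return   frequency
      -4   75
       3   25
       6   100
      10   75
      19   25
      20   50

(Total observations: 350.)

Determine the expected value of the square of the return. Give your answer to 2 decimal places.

Total = 350, so P(return=-4) = 75/350, etc.
E[X²] = (3/14)·16 + (1/14)·9 + (2/7)·36 + (3/14)·100 + (1/14)·361 + (1/7)·400
     = 831/7 ≈ 118.71

118.71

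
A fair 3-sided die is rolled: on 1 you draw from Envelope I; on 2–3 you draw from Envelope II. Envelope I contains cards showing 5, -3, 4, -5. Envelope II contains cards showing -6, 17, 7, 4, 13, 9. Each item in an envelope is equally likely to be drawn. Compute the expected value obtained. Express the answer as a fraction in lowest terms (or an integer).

179/36

E[X | Envelope I] = (5 − 3 + 4 − 5)/4 = 1/4
E[X | Envelope II] = (-6 + 17 + 7 + 4 + 13 + 9)/6 = 22/3
E[X] = (1/3)·1/4 + (2/3)·22/3 = 179/36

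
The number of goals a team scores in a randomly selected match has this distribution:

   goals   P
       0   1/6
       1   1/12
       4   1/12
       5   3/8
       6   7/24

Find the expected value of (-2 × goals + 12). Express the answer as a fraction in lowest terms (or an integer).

E[-2x+12] = (1/6)·12 + (1/12)·10 + (1/12)·4 + (3/8)·2 + (7/24)·0
     = 47/12

47/12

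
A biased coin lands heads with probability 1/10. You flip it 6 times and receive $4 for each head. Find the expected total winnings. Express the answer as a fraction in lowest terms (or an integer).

12/5 dollars

E[#heads] = 6·1/10 = 3/5 (linearity over flips).
E[winnings] = 4·3/5 = 12/5.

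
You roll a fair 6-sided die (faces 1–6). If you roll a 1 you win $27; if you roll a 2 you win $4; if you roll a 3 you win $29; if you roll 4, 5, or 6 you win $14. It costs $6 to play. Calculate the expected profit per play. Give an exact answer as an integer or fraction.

$11

E[payout] = (1/6)·4 + (1/2)·14 + (1/6)·27 + (1/6)·29 = 17
Expected profit = 17 − 6 = 11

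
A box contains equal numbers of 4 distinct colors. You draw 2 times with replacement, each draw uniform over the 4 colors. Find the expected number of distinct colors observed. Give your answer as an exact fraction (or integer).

7/4

Let Xⱼ=1 if type j appears at least once. P(Xⱼ=1) = 1 − ((4−1)/4)^2 = 7/16.
E[#distinct] = 4·7/16 = 7/4.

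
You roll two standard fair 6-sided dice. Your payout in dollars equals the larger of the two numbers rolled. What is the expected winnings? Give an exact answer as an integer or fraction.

Distribution of the larger of the two numbers rolled: 1 w.p. 1/36, 2 w.p. 1/12, 3 w.p. 5/36, 4 w.p. 7/36, 5 w.p. 1/4, 6 w.p. 11/36
E[payout] = (1/36)·1 + (1/12)·2 + (5/36)·3 + (7/36)·4 + (1/4)·5 + (11/36)·6 = 161/36

161/36 dollars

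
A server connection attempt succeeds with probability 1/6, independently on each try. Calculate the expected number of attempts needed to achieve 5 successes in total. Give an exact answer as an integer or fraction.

30

By linearity (sum of 5 independent geometric waits), E[trials] = 5/p = 5/(1/6) = 30.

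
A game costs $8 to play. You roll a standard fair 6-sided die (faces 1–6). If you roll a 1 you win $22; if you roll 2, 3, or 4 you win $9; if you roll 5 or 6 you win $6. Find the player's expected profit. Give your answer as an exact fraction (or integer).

E[payout] = (1/3)·6 + (1/2)·9 + (1/6)·22 = 61/6
Expected profit = 61/6 − 8 = 13/6

13/6 dollars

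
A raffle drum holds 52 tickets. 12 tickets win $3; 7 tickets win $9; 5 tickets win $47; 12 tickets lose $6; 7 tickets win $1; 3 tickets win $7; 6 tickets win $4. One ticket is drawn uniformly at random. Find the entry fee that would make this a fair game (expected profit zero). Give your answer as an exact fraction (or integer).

E[payout] = (12/52)·3 + (7/52)·9 + (5/52)·47 + (12/52)·(-6) + (7/52)·1 + (3/52)·7 + (6/52)·4 = 157/26
Fair fee = E[payout] = 157/26

157/26 dollars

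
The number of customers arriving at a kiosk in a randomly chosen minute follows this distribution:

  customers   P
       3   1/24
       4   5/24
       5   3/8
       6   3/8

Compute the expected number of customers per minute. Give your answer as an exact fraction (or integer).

E[X] = (1/24)·3 + (5/24)·4 + (3/8)·5 + (3/8)·6
     = 61/12

61/12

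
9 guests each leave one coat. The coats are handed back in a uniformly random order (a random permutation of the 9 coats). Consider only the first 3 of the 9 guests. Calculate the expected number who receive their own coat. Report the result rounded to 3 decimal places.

0.333

Let Xᵢ = 1 if person i gets their own coat. For each i, P(Xᵢ=1) = 1/9.
By linearity of expectation, E[X₁+…+X_3] = 3·(1/9) = 1/3.
≈ 0.333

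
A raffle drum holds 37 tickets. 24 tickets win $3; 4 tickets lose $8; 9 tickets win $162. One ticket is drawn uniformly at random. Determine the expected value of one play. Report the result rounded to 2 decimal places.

$40.49

E[payout] = (24/37)·3 + (4/37)·(-8) + (9/37)·162 = 1498/37
≈ $40.49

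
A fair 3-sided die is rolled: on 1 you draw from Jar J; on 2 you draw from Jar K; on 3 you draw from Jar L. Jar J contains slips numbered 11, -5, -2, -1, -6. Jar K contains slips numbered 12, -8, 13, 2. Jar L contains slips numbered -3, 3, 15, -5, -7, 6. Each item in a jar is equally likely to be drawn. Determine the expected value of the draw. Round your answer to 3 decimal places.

E[X | Jar J] = (11 − 5 − 2 − 1 − 6)/5 = -3/5
E[X | Jar K] = (12 − 8 + 13 + 2)/4 = 19/4
E[X | Jar L] = (-3 + 3 + 15 − 5 − 7 + 6)/6 = 3/2
E[X] = (1/3)·(-3/5) + (1/3)·19/4 + (1/3)·3/2 = 113/60 ≈ 1.883

1.883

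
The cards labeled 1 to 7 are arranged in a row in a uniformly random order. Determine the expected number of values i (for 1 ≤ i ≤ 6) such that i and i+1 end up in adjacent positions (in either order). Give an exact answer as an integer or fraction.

For each i ∈ {1,…,6}, let Xᵢ = 1 if i and i+1 are adjacent. P(Xᵢ=1) = 2·(7−1)!/7! = 2/7.
By linearity, E[ΣXᵢ] = (6)·(2/7) = 12/7.

12/7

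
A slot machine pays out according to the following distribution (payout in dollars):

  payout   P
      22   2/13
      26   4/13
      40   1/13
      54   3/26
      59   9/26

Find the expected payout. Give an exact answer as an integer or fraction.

1069/26 dollars

E[X] = (2/13)·22 + (4/13)·26 + (1/13)·40 + (3/26)·54 + (9/26)·59
     = 1069/26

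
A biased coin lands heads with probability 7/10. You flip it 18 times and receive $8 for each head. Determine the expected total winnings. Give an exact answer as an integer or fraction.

504/5 dollars

E[#heads] = 18·7/10 = 63/5 (linearity over flips).
E[winnings] = 8·63/5 = 504/5.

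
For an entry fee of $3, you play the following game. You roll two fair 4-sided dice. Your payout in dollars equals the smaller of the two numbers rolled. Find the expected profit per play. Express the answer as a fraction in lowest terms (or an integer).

Distribution of the smaller of the two numbers rolled: 1 w.p. 7/16, 2 w.p. 5/16, 3 w.p. 3/16, 4 w.p. 1/16
E[payout] = (7/16)·1 + (5/16)·2 + (3/16)·3 + (1/16)·4 = 15/8
Expected profit = 15/8 − 3 = -9/8

-9/8 dollars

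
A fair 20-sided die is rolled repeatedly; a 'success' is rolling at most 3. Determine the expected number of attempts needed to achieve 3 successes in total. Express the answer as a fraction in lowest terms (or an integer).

By linearity (sum of 3 independent geometric waits), E[trials] = 3/p = 3/(3/20) = 20.

20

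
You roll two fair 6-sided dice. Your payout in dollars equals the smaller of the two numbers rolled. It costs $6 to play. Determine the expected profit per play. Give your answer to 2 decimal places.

-$3.47

Distribution of the smaller of the two numbers rolled: 1 w.p. 11/36, 2 w.p. 1/4, 3 w.p. 7/36, 4 w.p. 5/36, 5 w.p. 1/12, 6 w.p. 1/36
E[payout] = (11/36)·1 + (1/4)·2 + (7/36)·3 + (5/36)·4 + (1/12)·5 + (1/36)·6 = 91/36
Expected profit = 91/36 − 6 = -125/36 ≈ -$3.47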